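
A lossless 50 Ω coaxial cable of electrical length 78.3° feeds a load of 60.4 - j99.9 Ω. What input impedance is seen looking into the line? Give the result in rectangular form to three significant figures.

Z_in ≈ 9.96 + j7.83 Ω

tan(βl) = tan(78.3°) = 4.83
Z_in = Z_0·(Z_L + jZ_0·tanβl)/(Z_0 + jZ_L·tanβl)
     = 50·(60.4 + j142)/(532 + j292)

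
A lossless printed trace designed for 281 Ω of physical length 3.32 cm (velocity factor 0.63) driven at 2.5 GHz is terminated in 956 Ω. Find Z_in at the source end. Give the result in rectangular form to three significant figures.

λ = v/f = 0.63·c / 2.5 GHz = 0.0756 m
βl = 2π·l/λ = 2π × 0.439 = 158°
tan(βl) = tan(158°) = -0.402
Z_in = Z_0·(Z_L + jZ_0·tanβl)/(Z_0 + jZ_L·tanβl)
     = 281·(956 − j113)/(281 − j384)

Z_in ≈ 387 + j416 Ω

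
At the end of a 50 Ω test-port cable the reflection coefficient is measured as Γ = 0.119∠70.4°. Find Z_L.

Z_L ≈ 52.8 + j12 Ω

Z_L = Z_0·(1 + Γ)/(1 − Γ) = 50·(1.04 + j0.112)/(0.96 − j0.112)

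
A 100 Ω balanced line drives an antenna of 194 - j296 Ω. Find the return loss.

RL ≈ 2.56 dB

Γ = (94 − j296)/(294 − j296), |Γ| = 0.744
RL = −20·log₁₀|Γ| = −20·log₁₀(0.744)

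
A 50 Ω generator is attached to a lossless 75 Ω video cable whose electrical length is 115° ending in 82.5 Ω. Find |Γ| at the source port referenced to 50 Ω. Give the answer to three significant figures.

tan(βl) = -2.14
Z_in = Z_0·(Z_L + jZ_0·tanβl)/(Z_0 + jZ_L·tanβl) = 70.4 + j5.15 Ω
Γ_s = (Z_in − Z_s)/(Z_in + Z_s) = (20.4 + j5.15)/(120 + j5.15), |Γ_s| = 0.174

|Γ| ≈ 0.174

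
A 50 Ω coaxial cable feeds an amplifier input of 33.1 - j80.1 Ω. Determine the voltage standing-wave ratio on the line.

Γ = (Z_L − Z_0)/(Z_L + Z_0) = (-16.9 − j80.1)/(83.1 − j80.1)
|Γ| = 81.9/115 = 0.709
VSWR = (1 + |Γ|)/(1 − |Γ|) = 1.71/0.291

VSWR ≈ 5.88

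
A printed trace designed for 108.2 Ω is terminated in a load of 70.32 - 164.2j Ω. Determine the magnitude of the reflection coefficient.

|Γ| ≈ 0.695

Γ = (Z_L − Z_0)/(Z_L + Z_0) = (-37.88 − j164.2)/(178.5 − j164.2)
|Γ| = 169/243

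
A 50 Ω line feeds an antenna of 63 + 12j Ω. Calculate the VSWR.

Γ = (Z_L − Z_0)/(Z_L + Z_0) = (13 + j12)/(113 + j12)
|Γ| = 17.7/114 = 0.156
VSWR = (1 + |Γ|)/(1 − |Γ|) = 1.16/0.844

VSWR ≈ 1.37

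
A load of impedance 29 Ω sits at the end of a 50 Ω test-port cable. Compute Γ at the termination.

Γ = -0.266

Γ = (Z_L − Z_0)/(Z_L + Z_0) = (29 − 50)/(29 + 50) = -21/79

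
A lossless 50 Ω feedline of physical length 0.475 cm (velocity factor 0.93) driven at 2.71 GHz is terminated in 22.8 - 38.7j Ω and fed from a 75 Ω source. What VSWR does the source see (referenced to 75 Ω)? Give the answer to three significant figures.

λ = v/f = 0.93·c / 2.71 GHz = 0.103 m
βl = 2π·l/λ = 2π × 0.0461 = 16.6°
tan(βl) = 0.298
Z_in = Z_0·(Z_L + jZ_0·tanβl)/(Z_0 + jZ_L·tanβl) = 16.2 − j21.1 Ω
Γ_s = (Z_in − Z_s)/(Z_in + Z_s) = (-58.8 − j21.1)/(91.2 − j21.1), |Γ_s| = 0.668
VSWR = (1 + |Γ_s|)/(1 − |Γ_s|)

VSWR ≈ 5.02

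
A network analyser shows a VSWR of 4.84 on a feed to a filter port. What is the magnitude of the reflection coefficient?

|Γ| = (S − 1)/(S + 1) = (4.84 − 1)/(4.84 + 1) = 3.84/5.84

|Γ| ≈ 0.658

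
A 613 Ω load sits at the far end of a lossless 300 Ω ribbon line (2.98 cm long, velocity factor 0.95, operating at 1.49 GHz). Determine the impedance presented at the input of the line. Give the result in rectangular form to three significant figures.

λ = v/f = 0.95·c / 1.49 GHz = 0.191 m
βl = 2π·l/λ = 2π × 0.156 = 56.1°
tan(βl) = tan(56.1°) = 1.49
Z_in = Z_0·(Z_L + jZ_0·tanβl)/(Z_0 + jZ_L·tanβl)
     = 300·(613 + j446)/(300 + j912)

Z_in ≈ 192 − j138 Ω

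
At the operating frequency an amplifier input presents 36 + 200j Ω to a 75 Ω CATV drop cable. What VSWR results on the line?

VSWR ≈ 17.3

Γ = (Z_L − Z_0)/(Z_L + Z_0) = (-39 + j200)/(111 + j200)
|Γ| = 204/229 = 0.891
VSWR = (1 + |Γ|)/(1 − |Γ|) = 1.89/0.109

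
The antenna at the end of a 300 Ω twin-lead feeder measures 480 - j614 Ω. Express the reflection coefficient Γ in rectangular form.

Γ = (Z_L − Z_0)/(Z_L + Z_0) = (180 − j614)/(780 − j614)

Γ ≈ 0.525 − j0.374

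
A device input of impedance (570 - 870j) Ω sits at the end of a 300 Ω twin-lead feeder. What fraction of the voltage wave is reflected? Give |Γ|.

|Γ| ≈ 0.74

Γ = (Z_L − Z_0)/(Z_L + Z_0) = (270 − j870)/(870 − j870)
|Γ| = 911/1230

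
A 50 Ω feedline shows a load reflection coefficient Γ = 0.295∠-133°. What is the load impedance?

Z_L ≈ 30.6 − j14.5 Ω

Z_L = Z_0·(1 + Γ)/(1 − Γ) = 50·(0.799 − j0.216)/(1.2 + j0.216)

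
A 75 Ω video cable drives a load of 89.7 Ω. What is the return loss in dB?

Γ = (89.7 − 75)/(89.7 + 75) = 0.0893
RL = −20·log₁₀|Γ| = −20·log₁₀(0.0893)

RL ≈ 21 dB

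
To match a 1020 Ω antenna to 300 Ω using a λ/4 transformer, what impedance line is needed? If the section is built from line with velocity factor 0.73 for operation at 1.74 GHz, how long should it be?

Z_qwt = √(Z_0·R_L) = √(300 × 1020) = √306000
λ = 0.73·c/f = 0.126 m, so l = λ/4 = 0.0315 m

Z_qwt ≈ 553 Ω; length ≈ 3.15 cm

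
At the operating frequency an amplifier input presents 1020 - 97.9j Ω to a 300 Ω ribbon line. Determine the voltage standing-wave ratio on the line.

Γ = (Z_L − Z_0)/(Z_L + Z_0) = (720 − j97.9)/(1320 − j97.9)
|Γ| = 727/1320 = 0.549
VSWR = (1 + |Γ|)/(1 − |Γ|) = 1.55/0.451

VSWR ≈ 3.43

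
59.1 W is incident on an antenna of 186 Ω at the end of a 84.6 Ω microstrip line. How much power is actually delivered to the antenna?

Γ = (186 − 84.6)/(186 + 84.6) = 0.375
|Γ|² = 0.14
P_refl = |Γ|²·P_inc = 8.3 W, P_del = (1 − |Γ|²)·P_inc = 50.8 W

P_delivered ≈ 50.8 W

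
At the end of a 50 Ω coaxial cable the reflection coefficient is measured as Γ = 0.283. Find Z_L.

Z_L ≈ 89.5 Ω

Z_L = Z_0·(1 + Γ)/(1 − Γ) = 50·(1.28)/(0.717)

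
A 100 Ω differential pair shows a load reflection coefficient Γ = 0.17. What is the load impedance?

Z_L ≈ 141 Ω

Z_L = Z_0·(1 + Γ)/(1 − Γ) = 100·(1.17)/(0.83)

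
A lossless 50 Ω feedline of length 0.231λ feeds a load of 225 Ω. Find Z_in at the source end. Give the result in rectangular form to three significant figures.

βl = 2π × 0.231 = 83.2°
tan(βl) = tan(83.2°) = 8.34
Z_in = Z_0·(Z_L + jZ_0·tanβl)/(Z_0 + jZ_L·tanβl)
     = 50·(225 + j417)/(50 + j1880)

Z_in ≈ 11.3 − j5.7 Ω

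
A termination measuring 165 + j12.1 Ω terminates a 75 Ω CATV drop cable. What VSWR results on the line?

VSWR ≈ 2.21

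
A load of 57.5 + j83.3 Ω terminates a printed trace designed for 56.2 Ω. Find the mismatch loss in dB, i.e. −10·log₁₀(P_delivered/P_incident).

Γ = (1.3 + j83.3)/(113.7 + j83.3), |Γ| = 0.591
|Γ|² = 0.349, so P_del/P_inc = 1 − |Γ|² = 0.651
ML = −10·log₁₀(1 − |Γ|²)

mismatch loss ≈ 1.87 dB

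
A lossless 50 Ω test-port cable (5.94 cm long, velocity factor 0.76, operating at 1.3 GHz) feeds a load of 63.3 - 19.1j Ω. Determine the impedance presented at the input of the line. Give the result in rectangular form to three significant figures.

λ = v/f = 0.76·c / 1.3 GHz = 0.175 m
βl = 2π·l/λ = 2π × 0.339 = 122°
tan(βl) = tan(122°) = -1.6
Z_in = Z_0·(Z_L + jZ_0·tanβl)/(Z_0 + jZ_L·tanβl)
     = 50·(63.3 − j99.3)/(19.3 − j102)

Z_in ≈ 52.9 + j21.1 Ω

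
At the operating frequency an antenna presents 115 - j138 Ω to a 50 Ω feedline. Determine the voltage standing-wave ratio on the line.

Γ = (Z_L − Z_0)/(Z_L + Z_0) = (65 − j138)/(165 − j138)
|Γ| = 153/215 = 0.709
VSWR = (1 + |Γ|)/(1 − |Γ|) = 1.71/0.291

VSWR ≈ 5.88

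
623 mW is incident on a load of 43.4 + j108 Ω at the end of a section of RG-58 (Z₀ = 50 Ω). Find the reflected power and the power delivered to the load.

|Γ| = |(-6.6 + j108)/(93.4 + j108)| = 0.758
|Γ|² = 0.574
P_refl = |Γ|²·P_inc = 358 mW, P_del = (1 − |Γ|²)·P_inc = 265 mW

P_reflected ≈ 358 mW; P_delivered ≈ 265 mW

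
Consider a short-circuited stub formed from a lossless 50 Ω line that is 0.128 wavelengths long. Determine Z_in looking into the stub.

βl = 2π × 0.128 = 46.1°
tan(βl) = 1.04
For a short-circuited stub, Z_in = jZ_0·tan(βl)

Z_in ≈ +j51.9 Ω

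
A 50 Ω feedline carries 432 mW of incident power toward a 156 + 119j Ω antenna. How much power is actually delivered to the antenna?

|Γ| = |(106 + j119)/(206 + j119)| = 0.67
|Γ|² = 0.449
P_refl = |Γ|²·P_inc = 194 mW, P_del = (1 − |Γ|²)·P_inc = 238 mW

P_delivered ≈ 238 mW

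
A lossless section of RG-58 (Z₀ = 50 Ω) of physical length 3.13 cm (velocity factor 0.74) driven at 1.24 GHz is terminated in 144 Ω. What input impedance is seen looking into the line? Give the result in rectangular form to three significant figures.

λ = v/f = 0.74·c / 1.24 GHz = 0.179 m
βl = 2π·l/λ = 2π × 0.175 = 62.9°
tan(βl) = tan(62.9°) = 1.96
Z_in = Z_0·(Z_L + jZ_0·tanβl)/(Z_0 + jZ_L·tanβl)
     = 50·(144 + j97.9)/(50 + j282)

Z_in ≈ 21.2 − j21.8 Ω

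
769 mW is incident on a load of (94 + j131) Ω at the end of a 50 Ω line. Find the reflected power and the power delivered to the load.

P_reflected ≈ 388 mW; P_delivered ≈ 381 mW

|Γ| = |(44 + j131)/(144 + j131)| = 0.71
|Γ|² = 0.504
P_refl = |Γ|²·P_inc = 388 mW, P_del = (1 − |Γ|²)·P_inc = 381 mW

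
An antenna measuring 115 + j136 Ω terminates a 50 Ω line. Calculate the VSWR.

Γ = (Z_L − Z_0)/(Z_L + Z_0) = (65 + j136)/(165 + j136)
|Γ| = 151/214 = 0.705
VSWR = (1 + |Γ|)/(1 − |Γ|) = 1.7/0.295

VSWR ≈ 5.78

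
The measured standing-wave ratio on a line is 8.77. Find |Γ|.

|Γ| = (S − 1)/(S + 1) = (8.77 − 1)/(8.77 + 1) = 7.77/9.77

|Γ| ≈ 0.795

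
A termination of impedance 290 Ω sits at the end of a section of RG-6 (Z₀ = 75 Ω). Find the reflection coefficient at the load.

Γ = 0.589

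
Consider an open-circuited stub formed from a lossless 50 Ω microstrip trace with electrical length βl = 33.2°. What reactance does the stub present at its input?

tan(βl) = 0.654
For an open-circuited stub, Z_in = −jZ_0·cot(βl) = −jZ_0/tan(βl)

X_in ≈ -76.4 Ω (capacitive)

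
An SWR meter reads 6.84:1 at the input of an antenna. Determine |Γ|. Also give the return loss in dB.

|Γ| ≈ 0.745; return loss ≈ 2.56 dB

|Γ| = (S − 1)/(S + 1) = (6.84 − 1)/(6.84 + 1) = 5.84/7.84
RL = −20·log₁₀|Γ| = −20·log₁₀(0.745)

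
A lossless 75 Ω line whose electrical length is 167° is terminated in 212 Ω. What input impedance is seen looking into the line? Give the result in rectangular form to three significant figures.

tan(βl) = tan(167°) = -0.231
Z_in = Z_0·(Z_L + jZ_0·tanβl)/(Z_0 + jZ_L·tanβl)
     = 75·(212 − j17.3)/(75 − j48.9)

Z_in ≈ 157 + j84.9 Ω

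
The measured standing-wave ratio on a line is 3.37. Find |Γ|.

|Γ| = (S − 1)/(S + 1) = (3.37 − 1)/(3.37 + 1) = 2.37/4.37

|Γ| ≈ 0.542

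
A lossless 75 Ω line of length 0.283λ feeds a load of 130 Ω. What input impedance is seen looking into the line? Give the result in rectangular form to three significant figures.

Z_in ≈ 44.5 + j10.4 Ω

βl = 2π × 0.283 = 102°
tan(βl) = tan(102°) = -4.75
Z_in = Z_0·(Z_L + jZ_0·tanβl)/(Z_0 + jZ_L·tanβl)
     = 75·(130 − j357)/(75 − j618)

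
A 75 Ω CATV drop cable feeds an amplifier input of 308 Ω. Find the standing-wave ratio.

For a purely resistive load, VSWR = R_L/Z_0 or Z_0/R_L (whichever > 1) = 308/75

VSWR ≈ 4.11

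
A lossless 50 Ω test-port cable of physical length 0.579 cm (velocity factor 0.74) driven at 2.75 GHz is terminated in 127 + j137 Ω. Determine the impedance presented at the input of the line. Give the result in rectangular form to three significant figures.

λ = v/f = 0.74·c / 2.75 GHz = 0.0807 m
βl = 2π·l/λ = 2π × 0.0717 = 25.8°
tan(βl) = tan(25.8°) = 0.484
Z_in = Z_0·(Z_L + jZ_0·tanβl)/(Z_0 + jZ_L·tanβl)
     = 50·(127 + j161)/(-16.3 + j61.4)

Z_in ≈ 97 − j129 Ω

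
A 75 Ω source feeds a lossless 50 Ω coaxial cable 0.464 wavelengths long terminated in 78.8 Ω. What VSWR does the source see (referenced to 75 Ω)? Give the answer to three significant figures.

βl = 2π × 0.464 = 167°
tan(βl) = -0.23
Z_in = Z_0·(Z_L + jZ_0·tanβl)/(Z_0 + jZ_L·tanβl) = 73.3 + j15.1 Ω
Γ_s = (Z_in − Z_s)/(Z_in + Z_s) = (-1.67 + j15.1)/(148 + j15.1), |Γ_s| = 0.102
VSWR = (1 + |Γ_s|)/(1 − |Γ_s|)

VSWR ≈ 1.23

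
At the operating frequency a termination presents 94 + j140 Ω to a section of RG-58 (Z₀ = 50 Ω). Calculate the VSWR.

Γ = (Z_L − Z_0)/(Z_L + Z_0) = (44 + j140)/(144 + j140)
|Γ| = 147/201 = 0.731
VSWR = (1 + |Γ|)/(1 − |Γ|) = 1.73/0.269

VSWR ≈ 6.43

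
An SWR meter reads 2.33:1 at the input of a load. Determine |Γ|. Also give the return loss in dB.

|Γ| = (S − 1)/(S + 1) = (2.33 − 1)/(2.33 + 1) = 1.33/3.33
RL = −20·log₁₀|Γ| = −20·log₁₀(0.399)

|Γ| ≈ 0.399; return loss ≈ 7.97 dB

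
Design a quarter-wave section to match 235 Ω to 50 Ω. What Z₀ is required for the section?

Z_qwt ≈ 108 Ω

Z_qwt = √(Z_0·R_L) = √(50 × 235) = √11750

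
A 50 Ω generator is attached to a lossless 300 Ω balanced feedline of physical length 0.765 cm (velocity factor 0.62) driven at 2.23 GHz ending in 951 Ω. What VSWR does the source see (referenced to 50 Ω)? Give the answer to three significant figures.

λ = v/f = 0.62·c / 2.23 GHz = 0.0834 m
βl = 2π·l/λ = 2π × 0.0917 = 33°
tan(βl) = 0.65
Z_in = Z_0·(Z_L + jZ_0·tanβl)/(Z_0 + jZ_L·tanβl) = 258 − j336 Ω
Γ_s = (Z_in − Z_s)/(Z_in + Z_s) = (208 − j336)/(308 − j336), |Γ_s| = 0.867
VSWR = (1 + |Γ_s|)/(1 − |Γ_s|)

VSWR ≈ 14.1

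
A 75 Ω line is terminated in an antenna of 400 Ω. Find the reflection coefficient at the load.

Γ = (Z_L − Z_0)/(Z_L + Z_0) = (400 − 75)/(400 + 75) = 325/475

Γ = 0.684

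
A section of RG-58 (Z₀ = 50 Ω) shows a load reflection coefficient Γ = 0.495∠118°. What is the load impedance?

Z_L ≈ 22.1 + j25.6 Ω

Z_L = Z_0·(1 + Γ)/(1 − Γ) = 50·(0.768 + j0.437)/(1.23 − j0.437)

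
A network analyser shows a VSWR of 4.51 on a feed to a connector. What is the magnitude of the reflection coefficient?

|Γ| = (S − 1)/(S + 1) = (4.51 − 1)/(4.51 + 1) = 3.51/5.51

|Γ| ≈ 0.637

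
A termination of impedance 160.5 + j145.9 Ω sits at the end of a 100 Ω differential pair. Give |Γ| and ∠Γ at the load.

Γ = (Z_L − Z_0)/(Z_L + Z_0) = (60.5 + j145.9)/(260.5 + j145.9)
|Γ| = 158/299 = 0.529

Γ ≈ 0.529 ∠ 38.2°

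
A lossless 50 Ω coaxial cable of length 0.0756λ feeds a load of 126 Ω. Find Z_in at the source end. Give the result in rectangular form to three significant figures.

Z_in ≈ 59.5 − j51.3 Ω

βl = 2π × 0.0756 = 27.2°
tan(βl) = tan(27.2°) = 0.514
Z_in = Z_0·(Z_L + jZ_0·tanβl)/(Z_0 + jZ_L·tanβl)
     = 50·(126 + j25.7)/(50 + j64.8)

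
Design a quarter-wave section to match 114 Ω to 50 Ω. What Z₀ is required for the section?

Z_qwt ≈ 75.5 Ω

Z_qwt = √(Z_0·R_L) = √(50 × 114) = √5700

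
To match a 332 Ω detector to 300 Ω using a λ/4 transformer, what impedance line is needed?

Z_qwt = √(Z_0·R_L) = √(300 × 332) = √99600

Z_qwt ≈ 316 Ω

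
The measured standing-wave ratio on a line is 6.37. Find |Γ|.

|Γ| ≈ 0.729

|Γ| = (S − 1)/(S + 1) = (6.37 − 1)/(6.37 + 1) = 5.37/7.37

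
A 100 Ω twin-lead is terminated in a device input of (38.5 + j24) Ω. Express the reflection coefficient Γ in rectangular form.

Γ ≈ -0.402 + j0.243

Γ = (Z_L − Z_0)/(Z_L + Z_0) = (-61.5 + j24)/(138.5 + j24)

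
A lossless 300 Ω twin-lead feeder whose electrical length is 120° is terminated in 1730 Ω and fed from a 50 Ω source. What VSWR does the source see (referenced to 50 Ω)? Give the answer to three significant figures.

tan(βl) = -1.73
Z_in = Z_0·(Z_L + jZ_0·tanβl)/(Z_0 + jZ_L·tanβl) = 68.7 + j166 Ω
Γ_s = (Z_in − Z_s)/(Z_in + Z_s) = (18.7 + j166)/(119 + j166), |Γ_s| = 0.819
VSWR = (1 + |Γ_s|)/(1 − |Γ_s|)

VSWR ≈ 10.1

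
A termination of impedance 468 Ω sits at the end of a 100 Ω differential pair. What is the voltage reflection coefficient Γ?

Γ = 0.648

Γ = (Z_L − Z_0)/(Z_L + Z_0) = (468 − 100)/(468 + 100) = 368/568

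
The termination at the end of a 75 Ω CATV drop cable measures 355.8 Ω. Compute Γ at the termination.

Γ = (Z_L − Z_0)/(Z_L + Z_0) = (355.8 − 75)/(355.8 + 75) = 280.8/430.8

Γ = 0.652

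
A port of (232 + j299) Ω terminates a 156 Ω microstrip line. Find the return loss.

RL ≈ 4.02 dB

Γ = (76 + j299)/(388 + j299), |Γ| = 0.63
RL = −20·log₁₀|Γ| = −20·log₁₀(0.63)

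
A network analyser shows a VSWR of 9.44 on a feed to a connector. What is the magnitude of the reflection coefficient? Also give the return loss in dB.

|Γ| ≈ 0.808; return loss ≈ 1.85 dB

|Γ| = (S − 1)/(S + 1) = (9.44 − 1)/(9.44 + 1) = 8.44/10.4
RL = −20·log₁₀|Γ| = −20·log₁₀(0.808)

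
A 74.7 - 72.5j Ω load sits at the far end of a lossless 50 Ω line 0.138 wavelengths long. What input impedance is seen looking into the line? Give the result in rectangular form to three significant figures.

βl = 2π × 0.138 = 49.7°
tan(βl) = tan(49.7°) = 1.18
Z_in = Z_0·(Z_L + jZ_0·tanβl)/(Z_0 + jZ_L·tanβl)
     = 50·(74.7 − j13.6)/(135 + j88)

Z_in ≈ 17.1 − j16.1 Ω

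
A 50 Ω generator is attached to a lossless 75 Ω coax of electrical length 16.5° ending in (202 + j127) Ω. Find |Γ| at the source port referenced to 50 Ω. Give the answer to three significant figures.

|Γ| ≈ 0.705

tan(βl) = 0.296
Z_in = Z_0·(Z_L + jZ_0·tanβl)/(Z_0 + jZ_L·tanβl) = 248 − j98.1 Ω
Γ_s = (Z_in − Z_s)/(Z_in + Z_s) = (198 − j98.1)/(298 − j98.1), |Γ_s| = 0.705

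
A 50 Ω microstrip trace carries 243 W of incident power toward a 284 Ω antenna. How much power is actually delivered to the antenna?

Γ = (284 − 50)/(284 + 50) = 0.701
|Γ|² = 0.491
P_refl = |Γ|²·P_inc = 119 W, P_del = (1 − |Γ|²)·P_inc = 124 W

P_delivered ≈ 124 W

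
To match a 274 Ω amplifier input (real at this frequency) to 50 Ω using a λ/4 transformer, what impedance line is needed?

Z_qwt = √(Z_0·R_L) = √(50 × 274) = √13700

Z_qwt ≈ 117 Ω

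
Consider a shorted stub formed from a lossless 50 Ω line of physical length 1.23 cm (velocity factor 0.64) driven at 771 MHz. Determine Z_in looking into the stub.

Z_in ≈ +j16 Ω

λ = v/f = 0.64·c / 771 MHz = 0.249 m
βl = 2π·l/λ = 2π × 0.0494 = 17.8°
tan(βl) = 0.321
For a shorted stub, Z_in = jZ_0·tan(βl)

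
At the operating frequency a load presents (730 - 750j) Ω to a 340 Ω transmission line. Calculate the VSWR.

VSWR ≈ 4.66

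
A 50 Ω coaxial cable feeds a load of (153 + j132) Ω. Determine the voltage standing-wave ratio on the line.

VSWR ≈ 5.48

Γ = (Z_L − Z_0)/(Z_L + Z_0) = (103 + j132)/(203 + j132)
|Γ| = 167/242 = 0.691
VSWR = (1 + |Γ|)/(1 − |Γ|) = 1.69/0.309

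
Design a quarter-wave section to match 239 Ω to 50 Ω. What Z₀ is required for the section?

Z_qwt = √(Z_0·R_L) = √(50 × 239) = √11950

Z_qwt ≈ 109 Ω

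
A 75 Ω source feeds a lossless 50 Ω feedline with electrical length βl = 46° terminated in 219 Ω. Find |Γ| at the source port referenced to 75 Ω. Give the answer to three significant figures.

tan(βl) = 1.04
Z_in = Z_0·(Z_L + jZ_0·tanβl)/(Z_0 + jZ_L·tanβl) = 21 − j43.6 Ω
Γ_s = (Z_in − Z_s)/(Z_in + Z_s) = (-54 − j43.6)/(96 − j43.6), |Γ_s| = 0.658

|Γ| ≈ 0.658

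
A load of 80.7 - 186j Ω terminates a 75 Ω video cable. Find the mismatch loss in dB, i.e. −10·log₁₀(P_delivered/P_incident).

Γ = (5.7 − j186)/(155.7 − j186), |Γ| = 0.767
|Γ|² = 0.589, so P_del/P_inc = 1 − |Γ|² = 0.411
ML = −10·log₁₀(1 − |Γ|²)

mismatch loss ≈ 3.86 dB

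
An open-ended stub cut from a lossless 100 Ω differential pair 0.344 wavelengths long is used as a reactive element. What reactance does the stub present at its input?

X_in ≈ 67 Ω (inductive)

βl = 2π × 0.344 = 124°
tan(βl) = -1.49
For an open-ended stub, Z_in = −jZ_0·cot(βl) = −jZ_0/tan(βl)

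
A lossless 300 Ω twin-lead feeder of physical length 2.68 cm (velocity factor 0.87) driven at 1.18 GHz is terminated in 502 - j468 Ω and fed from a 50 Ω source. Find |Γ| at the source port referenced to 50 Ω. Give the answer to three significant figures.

λ = v/f = 0.87·c / 1.18 GHz = 0.221 m
βl = 2π·l/λ = 2π × 0.121 = 43.6°
tan(βl) = 0.953
Z_in = Z_0·(Z_L + jZ_0·tanβl)/(Z_0 + jZ_L·tanβl) = 110 − j144 Ω
Γ_s = (Z_in − Z_s)/(Z_in + Z_s) = (59.8 − j144)/(160 − j144), |Γ_s| = 0.724

|Γ| ≈ 0.724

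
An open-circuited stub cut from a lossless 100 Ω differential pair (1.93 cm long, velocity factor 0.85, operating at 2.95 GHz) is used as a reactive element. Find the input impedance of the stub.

λ = v/f = 0.85·c / 2.95 GHz = 0.0864 m
βl = 2π·l/λ = 2π × 0.223 = 80.4°
tan(βl) = 5.9
For an open-circuited stub, Z_in = −jZ_0·cot(βl) = −jZ_0/tan(βl)

Z_in ≈ −j17 Ω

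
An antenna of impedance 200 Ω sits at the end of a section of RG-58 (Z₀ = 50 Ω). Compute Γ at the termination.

Γ = (Z_L − Z_0)/(Z_L + Z_0) = (200 − 50)/(200 + 50) = 150/250

Γ = 0.6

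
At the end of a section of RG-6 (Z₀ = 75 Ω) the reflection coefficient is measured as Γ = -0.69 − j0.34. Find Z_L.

Z_L = Z_0·(1 + Γ)/(1 − Γ) = 75·(0.31 − j0.34)/(1.69 + j0.34)

Z_L ≈ 10.3 − j17.2 Ω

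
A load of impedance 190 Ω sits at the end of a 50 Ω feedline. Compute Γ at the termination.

Γ = (Z_L − Z_0)/(Z_L + Z_0) = (190 − 50)/(190 + 50) = 140/240

Γ = 0.583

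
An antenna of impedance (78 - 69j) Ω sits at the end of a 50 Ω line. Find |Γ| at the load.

|Γ| ≈ 0.512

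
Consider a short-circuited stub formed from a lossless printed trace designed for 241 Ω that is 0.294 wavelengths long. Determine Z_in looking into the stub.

βl = 2π × 0.294 = 106°
tan(βl) = -3.52
For a short-circuited stub, Z_in = jZ_0·tan(βl)

Z_in ≈ −j849 Ω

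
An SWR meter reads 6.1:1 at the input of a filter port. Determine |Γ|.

|Γ| = (S − 1)/(S + 1) = (6.1 − 1)/(6.1 + 1) = 5.1/7.1

|Γ| ≈ 0.718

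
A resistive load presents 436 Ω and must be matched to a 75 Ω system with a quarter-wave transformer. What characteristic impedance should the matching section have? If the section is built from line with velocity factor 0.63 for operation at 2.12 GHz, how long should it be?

Z_qwt ≈ 181 Ω; length ≈ 2.23 cm

Z_qwt = √(Z_0·R_L) = √(75 × 436) = √32700
λ = 0.63·c/f = 0.0892 m, so l = λ/4 = 0.0223 m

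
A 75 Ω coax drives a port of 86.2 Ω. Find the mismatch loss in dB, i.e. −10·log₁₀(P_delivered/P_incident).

mismatch loss ≈ 0.021 dB

Γ = (86.2 − 75)/(86.2 + 75) = 0.0695
|Γ|² = 0.00483, so P_del/P_inc = 1 − |Γ|² = 0.995
ML = −10·log₁₀(1 − |Γ|²)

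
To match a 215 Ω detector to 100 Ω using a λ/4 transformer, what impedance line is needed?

Z_qwt = √(Z_0·R_L) = √(100 × 215) = √21500

Z_qwt ≈ 147 Ω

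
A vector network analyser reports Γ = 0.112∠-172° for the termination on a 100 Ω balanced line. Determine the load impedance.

Z_L = Z_0·(1 + Γ)/(1 − Γ) = 100·(0.889 − j0.0156)/(1.11 + j0.0156)

Z_L ≈ 80 − j2.53 Ω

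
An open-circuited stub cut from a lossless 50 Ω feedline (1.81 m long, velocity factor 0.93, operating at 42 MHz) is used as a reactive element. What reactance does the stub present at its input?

X_in ≈ 7.11 Ω (inductive)

λ = v/f = 0.93·c / 42 MHz = 6.64 m
βl = 2π·l/λ = 2π × 0.272 = 98.1°
tan(βl) = -7.03
For an open-circuited stub, Z_in = −jZ_0·cot(βl) = −jZ_0/tan(βl)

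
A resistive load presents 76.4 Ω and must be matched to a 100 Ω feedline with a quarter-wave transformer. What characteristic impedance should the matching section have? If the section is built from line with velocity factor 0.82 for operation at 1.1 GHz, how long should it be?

Z_qwt = √(Z_0·R_L) = √(100 × 76.4) = √7640
λ = 0.82·c/f = 0.224 m, so l = λ/4 = 0.0559 m

Z_qwt ≈ 87.4 Ω; length ≈ 5.59 cm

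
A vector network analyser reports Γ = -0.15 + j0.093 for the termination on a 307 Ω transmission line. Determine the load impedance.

Z_L = Z_0·(1 + Γ)/(1 − Γ) = 307·(0.85 + j0.093)/(1.15 − j0.093)

Z_L ≈ 223 + j42.9 Ω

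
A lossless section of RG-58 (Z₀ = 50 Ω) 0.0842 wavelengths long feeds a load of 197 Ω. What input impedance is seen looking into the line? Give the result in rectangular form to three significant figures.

Z_in ≈ 41.9 − j67.3 Ω

βl = 2π × 0.0842 = 30.3°
tan(βl) = tan(30.3°) = 0.585
Z_in = Z_0·(Z_L + jZ_0·tanβl)/(Z_0 + jZ_L·tanβl)
     = 50·(197 + j29.2)/(50 + j115)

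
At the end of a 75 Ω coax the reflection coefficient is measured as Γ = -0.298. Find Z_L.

Z_L ≈ 40.6 Ω

Z_L = Z_0·(1 + Γ)/(1 − Γ) = 75·(0.702)/(1.3)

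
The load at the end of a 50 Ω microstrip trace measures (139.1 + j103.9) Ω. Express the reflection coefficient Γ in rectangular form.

Γ = (Z_L − Z_0)/(Z_L + Z_0) = (89.1 + j103.9)/(189.1 + j103.9)

Γ ≈ 0.594 + j0.223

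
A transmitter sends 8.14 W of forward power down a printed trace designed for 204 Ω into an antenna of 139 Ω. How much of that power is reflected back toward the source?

Γ = (139 − 204)/(139 + 204) = -0.19
|Γ|² = 0.0359
P_refl = |Γ|²·P_inc = 0.292 W, P_del = (1 − |Γ|²)·P_inc = 7.85 W

P_reflected ≈ 0.292 W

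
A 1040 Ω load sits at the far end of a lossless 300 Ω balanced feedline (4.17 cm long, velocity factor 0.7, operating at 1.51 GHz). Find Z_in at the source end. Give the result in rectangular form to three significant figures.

Z_in ≈ 94.8 + j88.3 Ω

λ = v/f = 0.7·c / 1.51 GHz = 0.139 m
βl = 2π·l/λ = 2π × 0.3 = 108°
tan(βl) = tan(108°) = -3.09
Z_in = Z_0·(Z_L + jZ_0·tanβl)/(Z_0 + jZ_L·tanβl)
     = 300·(1040 − j926)/(300 − j3210)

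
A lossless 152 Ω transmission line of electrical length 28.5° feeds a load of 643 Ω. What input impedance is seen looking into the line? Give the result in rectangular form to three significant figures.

tan(βl) = tan(28.5°) = 0.543
Z_in = Z_0·(Z_L + jZ_0·tanβl)/(Z_0 + jZ_L·tanβl)
     = 152·(643 + j82.5)/(152 + j349)

Z_in ≈ 133 − j222 Ω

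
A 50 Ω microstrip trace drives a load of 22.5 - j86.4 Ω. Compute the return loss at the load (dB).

Γ = (-27.5 − j86.4)/(72.5 − j86.4), |Γ| = 0.804
RL = −20·log₁₀|Γ| = −20·log₁₀(0.804)

RL ≈ 1.9 dB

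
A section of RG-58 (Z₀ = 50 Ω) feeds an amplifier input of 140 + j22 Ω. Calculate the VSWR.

VSWR ≈ 2.88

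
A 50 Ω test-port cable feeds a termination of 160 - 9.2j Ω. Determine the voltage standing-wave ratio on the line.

VSWR ≈ 3.21

Γ = (Z_L − Z_0)/(Z_L + Z_0) = (110 − j9.2)/(210 − j9.2)
|Γ| = 110/210 = 0.525
VSWR = (1 + |Γ|)/(1 − |Γ|) = 1.53/0.475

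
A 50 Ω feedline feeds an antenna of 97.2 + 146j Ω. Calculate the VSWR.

VSWR ≈ 6.7

Γ = (Z_L − Z_0)/(Z_L + Z_0) = (47.2 + j146)/(147.2 + j146)
|Γ| = 153/207 = 0.74
VSWR = (1 + |Γ|)/(1 − |Γ|) = 1.74/0.26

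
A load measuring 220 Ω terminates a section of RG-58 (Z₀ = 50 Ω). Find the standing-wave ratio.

VSWR ≈ 4.4

For a purely resistive load, VSWR = R_L/Z_0 or Z_0/R_L (whichever > 1) = 220/50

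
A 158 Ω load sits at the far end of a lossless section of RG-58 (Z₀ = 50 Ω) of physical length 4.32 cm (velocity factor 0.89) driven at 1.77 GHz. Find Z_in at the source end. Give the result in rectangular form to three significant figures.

Z_in ≈ 16.6 + j10.4 Ω

λ = v/f = 0.89·c / 1.77 GHz = 0.151 m
βl = 2π·l/λ = 2π × 0.286 = 103°
tan(βl) = tan(103°) = -4.3
Z_in = Z_0·(Z_L + jZ_0·tanβl)/(Z_0 + jZ_L·tanβl)
     = 50·(158 − j215)/(50 − j679)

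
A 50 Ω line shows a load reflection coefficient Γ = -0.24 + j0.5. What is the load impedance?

Z_L ≈ 19.4 + j28 Ω

Z_L = Z_0·(1 + Γ)/(1 − Γ) = 50·(0.76 + j0.5)/(1.24 − j0.5)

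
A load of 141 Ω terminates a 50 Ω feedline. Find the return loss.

RL ≈ 6.44 dB

Γ = (141 − 50)/(141 + 50) = 0.476
RL = −20·log₁₀|Γ| = −20·log₁₀(0.476)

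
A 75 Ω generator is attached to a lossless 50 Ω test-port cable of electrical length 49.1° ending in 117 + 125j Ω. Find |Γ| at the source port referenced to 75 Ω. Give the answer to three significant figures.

tan(βl) = 1.15
Z_in = Z_0·(Z_L + jZ_0·tanβl)/(Z_0 + jZ_L·tanβl) = 25.1 − j60.9 Ω
Γ_s = (Z_in − Z_s)/(Z_in + Z_s) = (-49.9 − j60.9)/(100 − j60.9), |Γ_s| = 0.671

|Γ| ≈ 0.671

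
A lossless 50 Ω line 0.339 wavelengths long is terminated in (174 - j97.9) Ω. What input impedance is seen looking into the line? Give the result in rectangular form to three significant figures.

βl = 2π × 0.339 = 122°
tan(βl) = tan(122°) = -1.6
Z_in = Z_0·(Z_L + jZ_0·tanβl)/(Z_0 + jZ_L·tanβl)
     = 50·(174 − j178)/(-106 − j278)

Z_in ≈ 17.4 + j38 Ω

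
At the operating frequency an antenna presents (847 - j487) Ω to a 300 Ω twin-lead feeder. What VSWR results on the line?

VSWR ≈ 3.85

Γ = (Z_L − Z_0)/(Z_L + Z_0) = (547 − j487)/(1147 − j487)
|Γ| = 732/1250 = 0.588
VSWR = (1 + |Γ|)/(1 − |Γ|) = 1.59/0.412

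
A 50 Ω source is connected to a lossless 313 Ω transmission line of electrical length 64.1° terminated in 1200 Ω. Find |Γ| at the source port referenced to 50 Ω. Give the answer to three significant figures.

|Γ| ≈ 0.724

tan(βl) = 2.06
Z_in = Z_0·(Z_L + jZ_0·tanβl)/(Z_0 + jZ_L·tanβl) = 99.3 − j139 Ω
Γ_s = (Z_in − Z_s)/(Z_in + Z_s) = (49.3 − j139)/(149 − j139), |Γ_s| = 0.724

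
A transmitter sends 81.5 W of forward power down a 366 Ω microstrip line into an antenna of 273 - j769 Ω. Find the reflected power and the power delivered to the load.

P_reflected ≈ 48.9 W; P_delivered ≈ 32.6 W

|Γ| = |(-93 − j769)/(639 − j769)| = 0.775
|Γ|² = 0.6
P_refl = |Γ|²·P_inc = 48.9 W, P_del = (1 − |Γ|²)·P_inc = 32.6 W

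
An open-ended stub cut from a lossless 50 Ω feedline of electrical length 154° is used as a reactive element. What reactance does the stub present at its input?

X_in ≈ 103 Ω (inductive)

tan(βl) = -0.488
For an open-ended stub, Z_in = −jZ_0·cot(βl) = −jZ_0/tan(βl)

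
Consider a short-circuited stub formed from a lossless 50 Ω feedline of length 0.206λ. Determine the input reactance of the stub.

X_in ≈ 176 Ω (inductive)

βl = 2π × 0.206 = 74.2°
tan(βl) = 3.52
For a short-circuited stub, Z_in = jZ_0·tan(βl)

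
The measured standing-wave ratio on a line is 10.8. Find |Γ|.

|Γ| = (S − 1)/(S + 1) = (10.8 − 1)/(10.8 + 1) = 9.8/11.8

|Γ| ≈ 0.831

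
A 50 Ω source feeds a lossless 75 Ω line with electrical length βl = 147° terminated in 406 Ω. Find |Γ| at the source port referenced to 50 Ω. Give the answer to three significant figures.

tan(βl) = -0.649
Z_in = Z_0·(Z_L + jZ_0·tanβl)/(Z_0 + jZ_L·tanβl) = 43.2 + j103 Ω
Γ_s = (Z_in − Z_s)/(Z_in + Z_s) = (-6.79 + j103)/(93.2 + j103), |Γ_s| = 0.744

|Γ| ≈ 0.744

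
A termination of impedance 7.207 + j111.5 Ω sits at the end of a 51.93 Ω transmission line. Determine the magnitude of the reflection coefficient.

|Γ| ≈ 0.952

Γ = (Z_L − Z_0)/(Z_L + Z_0) = (-44.72 + j111.5)/(59.14 + j111.5)
|Γ| = 120/126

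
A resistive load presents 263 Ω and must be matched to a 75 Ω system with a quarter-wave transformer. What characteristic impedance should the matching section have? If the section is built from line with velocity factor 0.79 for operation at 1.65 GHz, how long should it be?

Z_qwt = √(Z_0·R_L) = √(75 × 263) = √19720
λ = 0.79·c/f = 0.144 m, so l = λ/4 = 0.0359 m

Z_qwt ≈ 140 Ω; length ≈ 3.59 cm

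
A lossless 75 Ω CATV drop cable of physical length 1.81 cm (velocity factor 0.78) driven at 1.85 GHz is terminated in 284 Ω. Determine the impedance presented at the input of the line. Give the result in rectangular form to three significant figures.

Z_in ≈ 31 − j53.1 Ω

λ = v/f = 0.78·c / 1.85 GHz = 0.126 m
βl = 2π·l/λ = 2π × 0.143 = 51.5°
tan(βl) = tan(51.5°) = 1.26
Z_in = Z_0·(Z_L + jZ_0·tanβl)/(Z_0 + jZ_L·tanβl)
     = 75·(284 + j94.3)/(75 + j357)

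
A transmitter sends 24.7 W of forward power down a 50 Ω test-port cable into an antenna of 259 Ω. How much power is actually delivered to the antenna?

Γ = (259 − 50)/(259 + 50) = 0.676
|Γ|² = 0.457
P_refl = |Γ|²·P_inc = 11.3 W, P_del = (1 − |Γ|²)·P_inc = 13.4 W

P_delivered ≈ 13.4 W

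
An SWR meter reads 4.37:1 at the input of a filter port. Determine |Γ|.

|Γ| ≈ 0.628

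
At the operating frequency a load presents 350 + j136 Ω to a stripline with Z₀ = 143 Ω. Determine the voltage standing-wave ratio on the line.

Γ = (Z_L − Z_0)/(Z_L + Z_0) = (207 + j136)/(493 + j136)
|Γ| = 248/511 = 0.484
VSWR = (1 + |Γ|)/(1 − |Γ|) = 1.48/0.516

VSWR ≈ 2.88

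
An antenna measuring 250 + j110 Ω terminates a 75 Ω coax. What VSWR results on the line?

Γ = (Z_L − Z_0)/(Z_L + Z_0) = (175 + j110)/(325 + j110)
|Γ| = 207/343 = 0.602
VSWR = (1 + |Γ|)/(1 − |Γ|) = 1.6/0.398

VSWR ≈ 4.03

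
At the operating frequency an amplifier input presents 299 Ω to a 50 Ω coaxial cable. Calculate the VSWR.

Γ = (299 − 50)/(299 + 50) = 0.713
VSWR = (1 + 0.713)/(1 − 0.713)

VSWR ≈ 5.98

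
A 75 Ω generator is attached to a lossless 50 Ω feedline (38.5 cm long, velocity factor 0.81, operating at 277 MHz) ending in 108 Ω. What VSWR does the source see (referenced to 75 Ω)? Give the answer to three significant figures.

VSWR ≈ 1.77

λ = v/f = 0.81·c / 277 MHz = 0.877 m
βl = 2π·l/λ = 2π × 0.439 = 158°
tan(βl) = -0.404
Z_in = Z_0·(Z_L + jZ_0·tanβl)/(Z_0 + jZ_L·tanβl) = 71.3 + j42 Ω
Γ_s = (Z_in − Z_s)/(Z_in + Z_s) = (-3.7 + j42)/(146 + j42), |Γ_s| = 0.277
VSWR = (1 + |Γ_s|)/(1 − |Γ_s|)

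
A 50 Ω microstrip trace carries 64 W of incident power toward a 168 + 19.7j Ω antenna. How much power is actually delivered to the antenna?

|Γ| = |(118 + j19.7)/(218 + j19.7)| = 0.547
|Γ|² = 0.299
P_refl = |Γ|²·P_inc = 19.1 W, P_del = (1 − |Γ|²)·P_inc = 44.9 W

P_delivered ≈ 44.9 W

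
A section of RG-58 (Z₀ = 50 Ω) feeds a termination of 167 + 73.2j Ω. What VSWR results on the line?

Γ = (Z_L − Z_0)/(Z_L + Z_0) = (117 + j73.2)/(217 + j73.2)
|Γ| = 138/229 = 0.603
VSWR = (1 + |Γ|)/(1 − |Γ|) = 1.6/0.397

VSWR ≈ 4.03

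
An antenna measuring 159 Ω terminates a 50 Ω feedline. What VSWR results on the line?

For a purely resistive load, VSWR = R_L/Z_0 or Z_0/R_L (whichever > 1) = 159/50

VSWR ≈ 3.18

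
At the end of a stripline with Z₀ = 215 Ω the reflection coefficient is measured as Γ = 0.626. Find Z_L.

Z_L ≈ 935 Ω

Z_L = Z_0·(1 + Γ)/(1 − Γ) = 215·(1.63)/(0.374)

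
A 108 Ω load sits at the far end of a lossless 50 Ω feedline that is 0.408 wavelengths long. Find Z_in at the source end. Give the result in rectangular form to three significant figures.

βl = 2π × 0.408 = 147°
tan(βl) = tan(147°) = -0.652
Z_in = Z_0·(Z_L + jZ_0·tanβl)/(Z_0 + jZ_L·tanβl)
     = 50·(108 − j32.6)/(50 − j70.5)

Z_in ≈ 51.6 + j40 Ω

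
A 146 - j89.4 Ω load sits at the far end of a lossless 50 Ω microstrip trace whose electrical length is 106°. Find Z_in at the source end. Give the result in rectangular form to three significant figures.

Z_in ≈ 14.7 + j21.9 Ω

tan(βl) = tan(106°) = -3.49
Z_in = Z_0·(Z_L + jZ_0·tanβl)/(Z_0 + jZ_L·tanβl)
     = 50·(146 − j264)/(-262 − j509)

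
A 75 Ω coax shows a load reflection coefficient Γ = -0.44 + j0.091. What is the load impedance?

Z_L = Z_0·(1 + Γ)/(1 − Γ) = 75·(0.56 + j0.091)/(1.44 − j0.091)

Z_L ≈ 28.8 + j6.56 Ω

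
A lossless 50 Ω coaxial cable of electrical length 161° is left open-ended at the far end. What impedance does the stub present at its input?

tan(βl) = -0.344
For an open-ended stub, Z_in = −jZ_0·cot(βl) = −jZ_0/tan(βl)

Z_in ≈ +j145 Ω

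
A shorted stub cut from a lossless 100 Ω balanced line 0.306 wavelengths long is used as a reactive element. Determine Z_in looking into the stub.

βl = 2π × 0.306 = 110°
tan(βl) = -2.72
For a shorted stub, Z_in = jZ_0·tan(βl)

Z_in ≈ −j272 Ω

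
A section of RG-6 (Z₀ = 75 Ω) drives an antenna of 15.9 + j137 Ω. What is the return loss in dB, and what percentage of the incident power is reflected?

Γ = (-59.1 + j137)/(90.9 + j137), |Γ| = 0.907
RL = −20·log₁₀(0.907) = 0.843 dB
P_refl/P_inc = |Γ|² = 0.824

RL ≈ 0.843 dB; 82.4% of incident power reflected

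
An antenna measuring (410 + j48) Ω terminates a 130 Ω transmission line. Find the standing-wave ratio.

Γ = (Z_L − Z_0)/(Z_L + Z_0) = (280 + j48)/(540 + j48)
|Γ| = 284/542 = 0.524
VSWR = (1 + |Γ|)/(1 − |Γ|) = 1.52/0.476

VSWR ≈ 3.2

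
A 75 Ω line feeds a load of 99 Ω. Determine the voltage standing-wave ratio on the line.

VSWR ≈ 1.32

For a purely resistive load, VSWR = R_L/Z_0 or Z_0/R_L (whichever > 1) = 99/75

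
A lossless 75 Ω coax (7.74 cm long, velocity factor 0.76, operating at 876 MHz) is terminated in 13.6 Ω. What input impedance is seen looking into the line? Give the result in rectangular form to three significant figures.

Z_in ≈ 117 − j175 Ω

λ = v/f = 0.76·c / 876 MHz = 0.26 m
βl = 2π·l/λ = 2π × 0.297 = 107°
tan(βl) = tan(107°) = -3.26
Z_in = Z_0·(Z_L + jZ_0·tanβl)/(Z_0 + jZ_L·tanβl)
     = 75·(13.6 − j244)/(75 − j44.3)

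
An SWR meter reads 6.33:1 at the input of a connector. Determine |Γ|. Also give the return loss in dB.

|Γ| ≈ 0.727; return loss ≈ 2.77 dB

|Γ| = (S − 1)/(S + 1) = (6.33 − 1)/(6.33 + 1) = 5.33/7.33
RL = −20·log₁₀|Γ| = −20·log₁₀(0.727)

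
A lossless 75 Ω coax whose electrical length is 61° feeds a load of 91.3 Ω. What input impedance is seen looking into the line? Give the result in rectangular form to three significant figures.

Z_in ≈ 66.7 − j11.2 Ω

tan(βl) = tan(61°) = 1.8
Z_in = Z_0·(Z_L + jZ_0·tanβl)/(Z_0 + jZ_L·tanβl)
     = 75·(91.3 + j135)/(75 + j165)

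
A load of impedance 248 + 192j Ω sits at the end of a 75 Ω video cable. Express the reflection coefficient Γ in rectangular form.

Γ = (Z_L − Z_0)/(Z_L + Z_0) = (173 + j192)/(323 + j192)

Γ ≈ 0.657 + j0.204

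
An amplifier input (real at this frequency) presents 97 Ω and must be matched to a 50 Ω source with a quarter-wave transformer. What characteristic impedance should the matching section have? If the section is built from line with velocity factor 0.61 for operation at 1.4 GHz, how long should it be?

Z_qwt ≈ 69.6 Ω; length ≈ 3.27 cm

Z_qwt = √(Z_0·R_L) = √(50 × 97) = √4850
λ = 0.61·c/f = 0.131 m, so l = λ/4 = 0.0327 m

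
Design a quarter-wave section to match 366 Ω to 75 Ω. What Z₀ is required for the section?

Z_qwt ≈ 166 Ω

Z_qwt = √(Z_0·R_L) = √(75 × 366) = √27450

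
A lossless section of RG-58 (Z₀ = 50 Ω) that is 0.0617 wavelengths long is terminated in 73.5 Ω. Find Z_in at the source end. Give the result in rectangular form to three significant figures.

Z_in ≈ 63 − j17.4 Ω

βl = 2π × 0.0617 = 22.2°
tan(βl) = tan(22.2°) = 0.408
Z_in = Z_0·(Z_L + jZ_0·tanβl)/(Z_0 + jZ_L·tanβl)
     = 50·(73.5 + j20.4)/(50 + j30)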